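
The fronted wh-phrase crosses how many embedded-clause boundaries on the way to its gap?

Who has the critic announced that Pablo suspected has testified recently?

"who" is extracted from the subject of "testified".
Boundaries crossed, outermost first: [that], [Ø] — 2 in total.

2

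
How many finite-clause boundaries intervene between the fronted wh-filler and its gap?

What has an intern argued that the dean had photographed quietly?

"what" is extracted from the object of "photographed".
Boundaries crossed, outermost first: [that] — 1 in total.

1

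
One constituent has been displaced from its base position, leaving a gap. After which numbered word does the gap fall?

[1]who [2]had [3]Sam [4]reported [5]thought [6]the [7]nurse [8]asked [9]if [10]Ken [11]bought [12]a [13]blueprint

4

The displaced element is "who" (word 1).
It is linked across 1 clause boundary (Ø).
It functions as the subject of "thought", so the gap sits immediately after word 4 ("reported").
Base order: Sam had reported that who thought the nurse asked if Ken bought a blueprint.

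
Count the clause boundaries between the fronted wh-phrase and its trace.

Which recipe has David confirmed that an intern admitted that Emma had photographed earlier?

"which recipe" is extracted from the object of "photographed".
Boundaries crossed, outermost first: [that], [that] — 2 in total.

2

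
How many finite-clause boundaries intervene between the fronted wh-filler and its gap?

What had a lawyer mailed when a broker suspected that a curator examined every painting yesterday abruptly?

0

"what" originates inside the matrix clause — no clause boundary is crossed.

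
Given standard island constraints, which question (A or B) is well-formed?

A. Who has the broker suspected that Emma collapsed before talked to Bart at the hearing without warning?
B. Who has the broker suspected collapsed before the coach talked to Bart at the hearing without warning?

B

In A, the wh-phrase is extracted from inside an adjunct island (introduced by "before"), which blocks movement.
In B, the extraction path crosses only that-complement boundaries, which are transparent.
So B is grammatical.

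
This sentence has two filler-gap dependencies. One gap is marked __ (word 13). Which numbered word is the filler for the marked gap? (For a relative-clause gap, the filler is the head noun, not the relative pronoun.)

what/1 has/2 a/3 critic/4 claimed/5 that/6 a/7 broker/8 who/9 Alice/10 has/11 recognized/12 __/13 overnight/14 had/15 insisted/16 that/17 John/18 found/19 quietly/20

The marked gap is inside the relative clause, the direct object of "recognized".
Its filler is the head noun "broker" (via "who"), at word 8.
(The other dependency links word 1 to a gap after word 19.)

8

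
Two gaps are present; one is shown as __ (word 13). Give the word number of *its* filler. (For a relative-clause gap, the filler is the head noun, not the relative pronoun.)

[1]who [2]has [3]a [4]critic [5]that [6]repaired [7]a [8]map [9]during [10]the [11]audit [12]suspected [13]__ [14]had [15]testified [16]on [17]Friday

1

The marked gap is the subject of "testified".
Its filler is the fronted wh-phrase "who", at word 1.
(The other dependency links word 4 to a gap after word 5.)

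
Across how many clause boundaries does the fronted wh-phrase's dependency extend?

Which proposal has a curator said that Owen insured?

"which proposal" is extracted from the object of "insured".
Boundaries crossed, outermost first: [that] — 1 in total.

1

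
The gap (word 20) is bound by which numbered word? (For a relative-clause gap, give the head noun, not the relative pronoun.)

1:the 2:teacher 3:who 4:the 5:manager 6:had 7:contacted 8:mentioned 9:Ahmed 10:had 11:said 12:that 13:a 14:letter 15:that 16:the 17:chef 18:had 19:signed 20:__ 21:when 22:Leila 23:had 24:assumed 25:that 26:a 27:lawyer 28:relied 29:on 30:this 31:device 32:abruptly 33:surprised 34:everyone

The gap at 20 is the object of "signed", inside a relative clause.
The relative pronoun is "that" (word 15); it is bound by the head noun immediately before it.
Its filler is the head noun "letter", at word 14.

14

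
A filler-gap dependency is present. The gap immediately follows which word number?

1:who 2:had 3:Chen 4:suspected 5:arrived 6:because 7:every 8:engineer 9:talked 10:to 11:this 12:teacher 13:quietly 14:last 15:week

The displaced element is "who" (word 1).
It is linked across 1 clause boundary (Ø).
It functions as the subject of "arrived", so the gap sits immediately after word 4 ("suspected").
Base order: Chen had suspected that who arrived because every engineer talked to this teacher quietly last week.

4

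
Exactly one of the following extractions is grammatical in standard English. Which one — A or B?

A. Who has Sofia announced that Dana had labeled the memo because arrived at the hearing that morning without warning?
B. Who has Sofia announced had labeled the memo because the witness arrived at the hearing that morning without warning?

In A, the wh-phrase is extracted from inside an adjunct island (introduced by "because"), which blocks movement.
In B, the extraction path crosses only that-complement boundaries, which are transparent.
So B is grammatical.

B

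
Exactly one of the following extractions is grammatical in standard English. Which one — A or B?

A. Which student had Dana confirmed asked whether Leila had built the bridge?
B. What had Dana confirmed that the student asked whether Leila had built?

A

In B, the wh-phrase is extracted from inside a wh-island (introduced by "whether"), which blocks movement.
In A, the extraction path crosses only that-complement boundaries, which are transparent.
So A is grammatical.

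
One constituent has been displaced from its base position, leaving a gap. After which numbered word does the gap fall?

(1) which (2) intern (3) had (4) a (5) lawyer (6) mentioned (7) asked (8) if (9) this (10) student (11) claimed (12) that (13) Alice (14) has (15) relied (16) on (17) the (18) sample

The displaced element is "which intern" (word 2).
It is linked across 1 clause boundary (Ø).
It functions as the subject of "asked", so the gap sits immediately after word 6 ("mentioned").
Base order: A lawyer had mentioned that which intern asked if this student claimed that Alice has relied on the sample.

6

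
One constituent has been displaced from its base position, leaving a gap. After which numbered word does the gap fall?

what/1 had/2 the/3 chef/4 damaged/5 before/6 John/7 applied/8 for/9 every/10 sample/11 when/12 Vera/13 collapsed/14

5

The displaced element is "what" (word 1).
It functions as the direct object of "damaged", so the gap sits immediately after word 5 ("damaged").
Base order: The chef had damaged what before John applied for every sample when Vera collapsed.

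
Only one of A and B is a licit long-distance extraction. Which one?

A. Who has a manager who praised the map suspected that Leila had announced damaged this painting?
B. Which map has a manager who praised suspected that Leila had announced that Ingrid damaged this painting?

In B, the wh-phrase is extracted from inside a complex-NP island (relative clause) (introduced by "who"), which blocks movement.
In A, the extraction path crosses only that-complement boundaries, which are transparent.
So A is grammatical.

A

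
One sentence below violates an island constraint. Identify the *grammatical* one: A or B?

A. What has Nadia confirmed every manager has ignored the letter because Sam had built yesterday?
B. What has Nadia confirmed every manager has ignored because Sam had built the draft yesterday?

In A, the wh-phrase is extracted from inside an adjunct island (introduced by "because"), which blocks movement.
In B, the extraction path crosses only that-complement boundaries, which are transparent.
So B is grammatical.

B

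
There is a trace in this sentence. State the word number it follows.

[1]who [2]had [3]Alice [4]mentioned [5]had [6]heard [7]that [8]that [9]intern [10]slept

4

The displaced element is "who" (word 1).
It is linked across 1 clause boundary (Ø).
It functions as the subject of "heard", so the gap sits immediately after word 4 ("mentioned").
Base order: Alice had mentioned who had heard that that intern slept.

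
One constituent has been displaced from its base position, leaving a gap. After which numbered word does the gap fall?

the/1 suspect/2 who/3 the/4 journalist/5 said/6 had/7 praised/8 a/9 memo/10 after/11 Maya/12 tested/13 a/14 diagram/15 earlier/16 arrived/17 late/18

The displaced element is "the suspect" (word 2).
It is linked across 1 clause boundary (Ø).
It functions as the subject of "praised", so the gap sits immediately after word 6 ("said").
Base order: The journalist said the suspect had praised a memo after Maya tested a diagram earlier.

6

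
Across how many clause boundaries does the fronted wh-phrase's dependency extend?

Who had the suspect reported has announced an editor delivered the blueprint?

"who" is extracted from the subject of "announced".
Boundaries crossed, outermost first: [Ø] — 1 in total.

1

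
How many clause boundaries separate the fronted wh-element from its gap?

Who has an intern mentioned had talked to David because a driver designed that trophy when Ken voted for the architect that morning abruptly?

1

"who" is extracted from the subject of "talked".
Boundaries crossed, outermost first: [Ø] — 1 in total.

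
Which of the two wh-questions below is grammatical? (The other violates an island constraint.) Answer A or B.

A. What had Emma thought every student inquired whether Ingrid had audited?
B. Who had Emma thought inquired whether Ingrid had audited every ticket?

In A, the wh-phrase is extracted from inside a wh-island (introduced by "whether"), which blocks movement.
In B, the extraction path crosses only that-complement boundaries, which are transparent.
So B is grammatical.

B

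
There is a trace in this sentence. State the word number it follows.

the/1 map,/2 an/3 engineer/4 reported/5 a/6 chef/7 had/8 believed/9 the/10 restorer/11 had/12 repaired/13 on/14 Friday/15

13

The displaced element is "the map" (word 2).
It is linked across 2 clause boundaries (Ø → Ø).
It functions as the direct object of "repaired", so the gap sits immediately after word 13 ("repaired").
Base order: An engineer reported a chef had believed the restorer had repaired the map on Friday.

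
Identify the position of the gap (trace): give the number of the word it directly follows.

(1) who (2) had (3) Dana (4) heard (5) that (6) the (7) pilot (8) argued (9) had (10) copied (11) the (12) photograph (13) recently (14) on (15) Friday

The displaced element is "who" (word 1).
It is linked across 2 clause boundaries (that → Ø).
It functions as the subject of "copied", so the gap sits immediately after word 8 ("argued").
Base order: Dana had heard that the pilot argued that who had copied the photograph recently on Friday.

8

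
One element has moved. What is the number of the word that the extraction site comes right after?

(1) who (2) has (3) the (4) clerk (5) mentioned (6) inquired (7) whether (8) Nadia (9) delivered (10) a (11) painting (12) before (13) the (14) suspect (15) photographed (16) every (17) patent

The displaced element is "who" (word 1).
It is linked across 1 clause boundary (Ø).
It functions as the subject of "inquired", so the gap sits immediately after word 5 ("mentioned").
Base order: The clerk has mentioned that who inquired whether Nadia delivered a painting before the suspect photographed every patent.

5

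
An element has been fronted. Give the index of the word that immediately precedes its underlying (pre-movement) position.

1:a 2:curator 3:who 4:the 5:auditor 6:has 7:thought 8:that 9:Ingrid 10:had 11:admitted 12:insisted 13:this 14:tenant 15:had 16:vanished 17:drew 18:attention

11

The displaced element is "a curator" (word 2).
It is linked across 2 clause boundaries (that → Ø).
It functions as the subject of "insisted", so the gap sits immediately after word 11 ("admitted").
Base order: The auditor has thought that Ingrid had admitted that a curator insisted this tenant had vanished.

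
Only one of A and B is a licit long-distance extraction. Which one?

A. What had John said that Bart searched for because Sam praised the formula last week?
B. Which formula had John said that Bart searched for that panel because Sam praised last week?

In B, the wh-phrase is extracted from inside an adjunct island (introduced by "because"), which blocks movement.
In A, the extraction path crosses only that-complement boundaries, which are transparent.
So A is grammatical.

A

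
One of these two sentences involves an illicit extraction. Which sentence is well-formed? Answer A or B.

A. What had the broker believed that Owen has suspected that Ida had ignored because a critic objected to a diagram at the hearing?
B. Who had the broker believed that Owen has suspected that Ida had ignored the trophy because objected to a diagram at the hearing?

A

In B, the wh-phrase is extracted from inside an adjunct island (introduced by "because"), which blocks movement.
In A, the extraction path crosses only that-complement boundaries, which are transparent.
So A is grammatical.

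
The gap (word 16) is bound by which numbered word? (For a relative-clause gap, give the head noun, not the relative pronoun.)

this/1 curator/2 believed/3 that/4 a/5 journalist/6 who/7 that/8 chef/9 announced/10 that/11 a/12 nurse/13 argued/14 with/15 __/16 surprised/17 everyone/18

6

The gap at 16 is the prepositional object of "argued", inside a relative clause.
The relative pronoun is "who" (word 7); it is bound by the head noun immediately before it.
Its filler is the head noun "journalist", at word 6.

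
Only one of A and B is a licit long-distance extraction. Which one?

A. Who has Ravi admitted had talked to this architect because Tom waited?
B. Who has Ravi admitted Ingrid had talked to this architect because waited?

A

In B, the wh-phrase is extracted from inside an adjunct island (introduced by "because"), which blocks movement.
In A, the extraction path crosses only that-complement boundaries, which are transparent.
So A is grammatical.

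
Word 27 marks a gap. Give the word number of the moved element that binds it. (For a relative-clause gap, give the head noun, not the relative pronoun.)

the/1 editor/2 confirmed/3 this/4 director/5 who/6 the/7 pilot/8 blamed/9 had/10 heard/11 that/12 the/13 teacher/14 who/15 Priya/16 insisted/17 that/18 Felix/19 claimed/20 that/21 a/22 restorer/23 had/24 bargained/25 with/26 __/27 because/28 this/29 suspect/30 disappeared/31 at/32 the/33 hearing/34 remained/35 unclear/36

The gap at 27 is the prepositional object of "bargained", inside a relative clause.
The relative pronoun is "who" (word 15); it is bound by the head noun immediately before it.
Its filler is the head noun "teacher", at word 14.

14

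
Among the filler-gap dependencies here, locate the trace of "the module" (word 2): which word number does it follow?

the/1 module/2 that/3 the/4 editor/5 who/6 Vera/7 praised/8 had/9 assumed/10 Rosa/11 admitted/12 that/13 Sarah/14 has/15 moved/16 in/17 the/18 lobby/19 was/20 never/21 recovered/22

16

The displaced element is "the module" (word 2).
It is linked across 2 clause boundaries (Ø → that).
It functions as the direct object of "moved", so the gap sits immediately after word 16 ("moved").
Base order: The editor who Vera praised had assumed Rosa admitted that Sarah has moved the module in the lobby.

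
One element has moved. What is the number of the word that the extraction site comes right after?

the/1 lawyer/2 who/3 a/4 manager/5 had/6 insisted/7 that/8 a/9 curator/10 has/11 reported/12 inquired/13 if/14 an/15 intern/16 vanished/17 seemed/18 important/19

The displaced element is "the lawyer" (word 2).
It is linked across 2 clause boundaries (that → Ø).
It functions as the subject of "inquired", so the gap sits immediately after word 12 ("reported").
Base order: A manager had insisted that a curator has reported that the lawyer inquired if an intern vanished.

12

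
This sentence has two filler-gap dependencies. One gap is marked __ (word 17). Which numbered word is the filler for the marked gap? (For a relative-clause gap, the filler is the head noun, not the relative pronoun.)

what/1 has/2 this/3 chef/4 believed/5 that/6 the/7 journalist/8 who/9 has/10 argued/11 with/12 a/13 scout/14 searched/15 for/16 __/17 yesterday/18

1

The marked gap is the object of the preposition "for" of "searched".
Its filler is the fronted wh-phrase "what", at word 1.
(The other dependency links word 8 to a gap after word 9.)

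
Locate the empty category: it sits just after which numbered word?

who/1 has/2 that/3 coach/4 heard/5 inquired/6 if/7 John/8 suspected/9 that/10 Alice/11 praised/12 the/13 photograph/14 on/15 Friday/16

The displaced element is "who" (word 1).
It is linked across 1 clause boundary (Ø).
It functions as the subject of "inquired", so the gap sits immediately after word 5 ("heard").
Base order: That coach has heard that who inquired if John suspected that Alice praised the photograph on Friday.

5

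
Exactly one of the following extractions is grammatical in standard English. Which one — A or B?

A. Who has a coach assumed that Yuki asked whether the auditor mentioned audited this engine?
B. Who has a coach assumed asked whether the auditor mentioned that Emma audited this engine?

B

In A, the wh-phrase is extracted from inside a wh-island (introduced by "whether"), which blocks movement.
In B, the extraction path crosses only that-complement boundaries, which are transparent.
So B is grammatical.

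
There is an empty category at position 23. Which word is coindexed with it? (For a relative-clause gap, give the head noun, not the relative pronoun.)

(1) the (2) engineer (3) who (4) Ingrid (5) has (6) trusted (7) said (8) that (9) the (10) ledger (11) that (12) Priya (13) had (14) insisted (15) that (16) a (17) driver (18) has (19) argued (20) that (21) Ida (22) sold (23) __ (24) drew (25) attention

10

The gap at 23 is the object of "sold", inside a relative clause.
The relative pronoun is "that" (word 11); it is bound by the head noun immediately before it.
Its filler is the head noun "ledger", at word 10.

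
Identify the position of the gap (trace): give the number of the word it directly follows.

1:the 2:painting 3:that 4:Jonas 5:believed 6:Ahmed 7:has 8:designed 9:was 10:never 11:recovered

The displaced element is "the painting" (word 2).
It is linked across 1 clause boundary (Ø).
It functions as the direct object of "designed", so the gap sits immediately after word 8 ("designed").
Base order: Jonas believed Ahmed has designed the painting.

8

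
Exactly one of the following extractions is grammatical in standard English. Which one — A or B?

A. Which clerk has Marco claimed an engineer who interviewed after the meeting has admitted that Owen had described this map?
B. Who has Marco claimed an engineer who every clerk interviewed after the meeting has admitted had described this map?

B

In A, the wh-phrase is extracted from inside a complex-NP island (relative clause) (introduced by "who"), which blocks movement.
In B, the extraction path crosses only that-complement boundaries, which are transparent.
So B is grammatical.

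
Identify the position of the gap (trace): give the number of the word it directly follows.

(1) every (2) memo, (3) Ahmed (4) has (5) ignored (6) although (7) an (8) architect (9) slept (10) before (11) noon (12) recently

The displaced element is "every memo" (word 2).
It functions as the direct object of "ignored", so the gap sits immediately after word 5 ("ignored").
Base order: Ahmed has ignored every memo although an architect slept before noon recently.

5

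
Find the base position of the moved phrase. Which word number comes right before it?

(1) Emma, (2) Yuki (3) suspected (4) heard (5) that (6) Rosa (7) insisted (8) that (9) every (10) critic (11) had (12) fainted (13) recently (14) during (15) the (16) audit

3

The displaced element is "Emma" (word 1).
It is linked across 1 clause boundary (Ø).
It functions as the subject of "heard", so the gap sits immediately after word 3 ("suspected").
Base order: Yuki suspected Emma heard that Rosa insisted that every critic had fainted recently during the audit.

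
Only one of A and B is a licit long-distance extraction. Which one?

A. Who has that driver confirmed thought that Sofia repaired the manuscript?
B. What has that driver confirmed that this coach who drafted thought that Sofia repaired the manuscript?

In B, the wh-phrase is extracted from inside a complex-NP island (relative clause) (introduced by "who"), which blocks movement.
In A, the extraction path crosses only that-complement boundaries, which are transparent.
So A is grammatical.

A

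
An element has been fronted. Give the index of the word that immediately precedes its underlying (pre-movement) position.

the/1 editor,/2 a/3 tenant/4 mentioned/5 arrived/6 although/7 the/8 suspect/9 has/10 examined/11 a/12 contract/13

5

The displaced element is "the editor" (word 2).
It is linked across 1 clause boundary (Ø).
It functions as the subject of "arrived", so the gap sits immediately after word 5 ("mentioned").
Base order: A tenant mentioned the editor arrived although the suspect has examined a contract.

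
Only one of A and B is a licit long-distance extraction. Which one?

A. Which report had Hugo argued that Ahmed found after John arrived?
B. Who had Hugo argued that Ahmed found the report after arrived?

A

In B, the wh-phrase is extracted from inside an adjunct island (introduced by "after"), which blocks movement.
In A, the extraction path crosses only that-complement boundaries, which are transparent.
So A is grammatical.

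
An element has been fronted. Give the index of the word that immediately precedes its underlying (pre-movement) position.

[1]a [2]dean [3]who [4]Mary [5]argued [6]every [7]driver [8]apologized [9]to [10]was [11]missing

9

The displaced element is "a dean" (word 2).
It is linked across 1 clause boundary (Ø).
It functions as the object of the preposition "to" of "apologized", so the gap sits immediately after word 9 ("to").
Base order: Mary argued every driver apologized to a dean.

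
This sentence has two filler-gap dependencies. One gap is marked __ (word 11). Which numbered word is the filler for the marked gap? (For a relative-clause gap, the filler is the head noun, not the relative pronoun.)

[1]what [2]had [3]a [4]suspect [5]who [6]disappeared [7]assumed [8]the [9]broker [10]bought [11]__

The marked gap is the direct object of "bought".
Its filler is the fronted wh-phrase "what", at word 1.
(The other dependency links word 4 to a gap after word 5.)

1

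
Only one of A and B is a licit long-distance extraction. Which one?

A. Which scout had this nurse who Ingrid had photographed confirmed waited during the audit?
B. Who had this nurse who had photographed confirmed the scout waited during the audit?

A

In B, the wh-phrase is extracted from inside a complex-NP island (relative clause) (introduced by "who"), which blocks movement.
In A, the extraction path crosses only that-complement boundaries, which are transparent.
So A is grammatical.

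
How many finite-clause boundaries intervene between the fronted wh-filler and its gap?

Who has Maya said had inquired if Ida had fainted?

"who" is extracted from the subject of "inquired".
Boundaries crossed, outermost first: [Ø] — 1 in total.

1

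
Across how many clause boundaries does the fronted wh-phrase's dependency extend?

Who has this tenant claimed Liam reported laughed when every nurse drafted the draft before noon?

"who" is extracted from the subject of "laughed".
Boundaries crossed, outermost first: [Ø], [Ø] — 2 in total.

2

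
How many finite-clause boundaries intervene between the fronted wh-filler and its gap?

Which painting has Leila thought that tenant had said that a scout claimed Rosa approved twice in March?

"which painting" is extracted from the object of "approved".
Boundaries crossed, outermost first: [Ø], [that], [Ø] — 3 in total.

3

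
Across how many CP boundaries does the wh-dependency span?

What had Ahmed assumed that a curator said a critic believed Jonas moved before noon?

3

"what" is extracted from the object of "moved".
Boundaries crossed, outermost first: [that], [Ø], [Ø] — 3 in total.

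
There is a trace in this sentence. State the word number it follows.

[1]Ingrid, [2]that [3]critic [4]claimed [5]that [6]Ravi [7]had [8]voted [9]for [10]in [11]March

The displaced element is "Ingrid" (word 1).
It is linked across 1 clause boundary (that).
It functions as the object of the preposition "for" of "voted", so the gap sits immediately after word 9 ("for").
Base order: That critic claimed that Ravi had voted for Ingrid in March.

9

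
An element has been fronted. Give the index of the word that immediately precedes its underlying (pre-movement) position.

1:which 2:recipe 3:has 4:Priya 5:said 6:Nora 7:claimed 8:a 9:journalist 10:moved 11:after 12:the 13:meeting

10

The displaced element is "which recipe" (word 2).
It is linked across 2 clause boundaries (Ø → Ø).
It functions as the direct object of "moved", so the gap sits immediately after word 10 ("moved").
Base order: Priya has said Nora claimed a journalist moved which recipe after the meeting.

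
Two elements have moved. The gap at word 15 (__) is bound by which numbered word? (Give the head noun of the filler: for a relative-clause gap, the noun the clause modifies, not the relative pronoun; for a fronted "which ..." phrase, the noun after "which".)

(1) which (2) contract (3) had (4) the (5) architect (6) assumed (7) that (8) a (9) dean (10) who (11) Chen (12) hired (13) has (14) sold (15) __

2

The marked gap is the direct object of "sold".
Its filler is the fronted wh-phrase "which contract", at word 2.
(The other dependency links word 9 to a gap after word 12.)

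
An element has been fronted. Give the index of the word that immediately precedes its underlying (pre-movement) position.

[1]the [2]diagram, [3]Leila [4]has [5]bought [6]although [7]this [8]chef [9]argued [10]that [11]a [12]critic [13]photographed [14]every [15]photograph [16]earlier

The displaced element is "the diagram" (word 2).
It functions as the direct object of "bought", so the gap sits immediately after word 5 ("bought").
Base order: Leila has bought the diagram although this chef argued that a critic photographed every photograph earlier.

5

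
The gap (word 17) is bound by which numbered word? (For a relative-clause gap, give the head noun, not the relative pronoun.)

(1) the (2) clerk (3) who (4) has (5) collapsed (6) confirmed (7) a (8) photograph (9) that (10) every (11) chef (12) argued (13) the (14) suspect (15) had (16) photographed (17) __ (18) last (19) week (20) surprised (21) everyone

The gap at 17 is the object of "photographed", inside a relative clause.
The relative pronoun is "that" (word 9); it is bound by the head noun immediately before it.
Its filler is the head noun "photograph", at word 8.

8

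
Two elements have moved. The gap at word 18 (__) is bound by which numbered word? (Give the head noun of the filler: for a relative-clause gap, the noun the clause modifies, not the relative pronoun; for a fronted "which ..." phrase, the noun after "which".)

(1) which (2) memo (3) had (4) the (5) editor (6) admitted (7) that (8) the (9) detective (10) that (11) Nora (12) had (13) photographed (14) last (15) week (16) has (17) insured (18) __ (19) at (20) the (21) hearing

2

The marked gap is the direct object of "insured".
Its filler is the fronted wh-phrase "which memo", at word 2.
(The other dependency links word 9 to a gap after word 13.)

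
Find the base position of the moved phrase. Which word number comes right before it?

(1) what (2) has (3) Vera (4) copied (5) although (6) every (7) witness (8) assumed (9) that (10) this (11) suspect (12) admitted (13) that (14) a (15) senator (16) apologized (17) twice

4

The displaced element is "what" (word 1).
It functions as the direct object of "copied", so the gap sits immediately after word 4 ("copied").
Base order: Vera has copied what although every witness assumed that this suspect admitted that a senator apologized twice.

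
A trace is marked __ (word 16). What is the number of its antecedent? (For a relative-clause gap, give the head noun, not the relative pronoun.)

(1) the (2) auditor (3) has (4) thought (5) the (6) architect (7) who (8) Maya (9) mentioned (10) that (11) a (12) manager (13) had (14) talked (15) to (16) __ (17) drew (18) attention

The gap at 16 is the prepositional object of "talked", inside a relative clause.
The relative pronoun is "who" (word 7); it is bound by the head noun immediately before it.
Its filler is the head noun "architect", at word 6.

6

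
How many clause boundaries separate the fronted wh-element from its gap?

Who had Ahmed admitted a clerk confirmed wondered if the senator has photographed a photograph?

2

"who" is extracted from the subject of "wondered".
Boundaries crossed, outermost first: [Ø], [Ø] — 2 in total.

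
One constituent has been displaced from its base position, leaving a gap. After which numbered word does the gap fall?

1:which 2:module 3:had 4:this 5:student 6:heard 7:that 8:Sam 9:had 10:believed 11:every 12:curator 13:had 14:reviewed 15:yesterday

The displaced element is "which module" (word 2).
It is linked across 2 clause boundaries (that → Ø).
It functions as the direct object of "reviewed", so the gap sits immediately after word 14 ("reviewed").
Base order: This student had heard that Sam had believed every curator had reviewed which module yesterday.

14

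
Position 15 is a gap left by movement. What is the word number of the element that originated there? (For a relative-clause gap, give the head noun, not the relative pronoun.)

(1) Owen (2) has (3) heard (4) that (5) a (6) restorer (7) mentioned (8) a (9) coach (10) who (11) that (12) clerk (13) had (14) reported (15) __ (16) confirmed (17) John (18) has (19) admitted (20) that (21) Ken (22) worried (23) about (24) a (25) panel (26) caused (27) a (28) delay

9

The gap at 15 is the subject of "confirmed", inside a relative clause.
The relative pronoun is "who" (word 10); it is bound by the head noun immediately before it.
Its filler is the head noun "coach", at word 9.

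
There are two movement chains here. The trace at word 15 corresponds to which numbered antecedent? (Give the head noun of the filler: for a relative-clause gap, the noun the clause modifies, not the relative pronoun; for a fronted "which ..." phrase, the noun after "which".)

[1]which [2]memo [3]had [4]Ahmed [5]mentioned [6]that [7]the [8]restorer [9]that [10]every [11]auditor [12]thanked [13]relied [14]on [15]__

The marked gap is the object of the preposition "on" of "relied".
Its filler is the fronted wh-phrase "which memo", at word 2.
(The other dependency links word 8 to a gap after word 12.)

2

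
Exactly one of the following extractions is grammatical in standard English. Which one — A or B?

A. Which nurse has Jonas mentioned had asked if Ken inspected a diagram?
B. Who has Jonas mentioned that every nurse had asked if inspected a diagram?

A

In B, the wh-phrase is extracted from inside a wh-island (introduced by "if"), which blocks movement.
In A, the extraction path crosses only that-complement boundaries, which are transparent.
So A is grammatical.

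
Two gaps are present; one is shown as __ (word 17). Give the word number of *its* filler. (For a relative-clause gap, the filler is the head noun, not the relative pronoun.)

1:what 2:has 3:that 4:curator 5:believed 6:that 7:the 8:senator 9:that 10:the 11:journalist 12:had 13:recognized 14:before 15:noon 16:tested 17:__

1

The marked gap is the direct object of "tested".
Its filler is the fronted wh-phrase "what", at word 1.
(The other dependency links word 8 to a gap after word 13.)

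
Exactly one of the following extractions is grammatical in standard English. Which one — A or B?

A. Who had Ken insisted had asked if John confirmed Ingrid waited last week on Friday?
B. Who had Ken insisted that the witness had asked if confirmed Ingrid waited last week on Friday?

In B, the wh-phrase is extracted from inside a wh-island (introduced by "if"), which blocks movement.
In A, the extraction path crosses only that-complement boundaries, which are transparent.
So A is grammatical.

A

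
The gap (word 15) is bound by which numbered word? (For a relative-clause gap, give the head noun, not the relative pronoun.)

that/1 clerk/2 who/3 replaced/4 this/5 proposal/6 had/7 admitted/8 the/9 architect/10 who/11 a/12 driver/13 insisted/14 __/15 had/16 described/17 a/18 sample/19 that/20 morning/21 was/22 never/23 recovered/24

The gap at 15 is the subject of "described", inside a relative clause.
The relative pronoun is "who" (word 11); it is bound by the head noun immediately before it.
Its filler is the head noun "architect", at word 10.

10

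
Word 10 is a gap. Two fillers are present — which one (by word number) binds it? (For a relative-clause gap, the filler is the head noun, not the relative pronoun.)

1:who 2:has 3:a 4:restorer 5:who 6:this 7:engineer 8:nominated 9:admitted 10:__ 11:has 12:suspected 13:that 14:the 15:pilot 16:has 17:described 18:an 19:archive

1

The marked gap is the subject of "suspected".
Its filler is the fronted wh-phrase "who", at word 1.
(The other dependency links word 4 to a gap after word 8.)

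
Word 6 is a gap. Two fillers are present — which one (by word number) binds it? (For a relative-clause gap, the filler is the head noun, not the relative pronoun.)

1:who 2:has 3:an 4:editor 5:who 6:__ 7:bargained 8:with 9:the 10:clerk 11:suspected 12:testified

The marked gap is inside the relative clause, the subject of "bargained".
Its filler is the head noun "editor" (via "who"), at word 4.
(The other dependency links word 1 to a gap after word 11.)

4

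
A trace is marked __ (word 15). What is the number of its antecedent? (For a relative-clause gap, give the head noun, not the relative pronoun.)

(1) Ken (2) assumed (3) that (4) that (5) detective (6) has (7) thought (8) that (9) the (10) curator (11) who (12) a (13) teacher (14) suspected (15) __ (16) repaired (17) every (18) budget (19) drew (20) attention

10

The gap at 15 is the subject of "repaired", inside a relative clause.
The relative pronoun is "who" (word 11); it is bound by the head noun immediately before it.
Its filler is the head noun "curator", at word 10.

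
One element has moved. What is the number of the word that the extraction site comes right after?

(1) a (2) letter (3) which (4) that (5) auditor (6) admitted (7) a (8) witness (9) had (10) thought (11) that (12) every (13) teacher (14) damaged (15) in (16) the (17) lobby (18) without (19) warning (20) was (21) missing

The displaced element is "a letter" (word 2).
It is linked across 2 clause boundaries (Ø → that).
It functions as the direct object of "damaged", so the gap sits immediately after word 14 ("damaged").
Base order: That auditor admitted a witness had thought that every teacher damaged a letter in the lobby without warning.

14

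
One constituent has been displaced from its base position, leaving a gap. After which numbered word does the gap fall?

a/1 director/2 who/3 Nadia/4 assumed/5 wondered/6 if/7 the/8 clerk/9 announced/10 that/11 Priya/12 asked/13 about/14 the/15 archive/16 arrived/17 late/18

5

The displaced element is "a director" (word 2).
It is linked across 1 clause boundary (Ø).
It functions as the subject of "wondered", so the gap sits immediately after word 5 ("assumed").
Base order: Nadia assumed that a director wondered if the clerk announced that Priya asked about the archive.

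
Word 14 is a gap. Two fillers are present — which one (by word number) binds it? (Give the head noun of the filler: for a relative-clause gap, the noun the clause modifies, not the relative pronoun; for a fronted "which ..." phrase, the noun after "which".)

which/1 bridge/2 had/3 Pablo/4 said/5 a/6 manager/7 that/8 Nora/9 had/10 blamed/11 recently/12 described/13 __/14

2

The marked gap is the direct object of "described".
Its filler is the fronted wh-phrase "which bridge", at word 2.
(The other dependency links word 7 to a gap after word 11.)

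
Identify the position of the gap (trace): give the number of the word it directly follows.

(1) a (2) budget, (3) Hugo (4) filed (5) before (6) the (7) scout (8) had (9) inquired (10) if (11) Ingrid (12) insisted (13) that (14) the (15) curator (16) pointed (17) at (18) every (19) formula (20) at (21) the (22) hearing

4

The displaced element is "a budget" (word 2).
It functions as the direct object of "filed", so the gap sits immediately after word 4 ("filed").
Base order: Hugo filed a budget before the scout had inquired if Ingrid insisted that the curator pointed at every formula at the hearing.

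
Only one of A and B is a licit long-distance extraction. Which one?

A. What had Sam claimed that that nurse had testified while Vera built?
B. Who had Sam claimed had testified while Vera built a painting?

B

In A, the wh-phrase is extracted from inside an adjunct island (introduced by "while"), which blocks movement.
In B, the extraction path crosses only that-complement boundaries, which are transparent.
So B is grammatical.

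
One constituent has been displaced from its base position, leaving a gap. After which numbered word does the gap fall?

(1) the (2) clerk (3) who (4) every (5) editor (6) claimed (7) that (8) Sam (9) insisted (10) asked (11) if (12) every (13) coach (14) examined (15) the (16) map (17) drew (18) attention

9

The displaced element is "the clerk" (word 2).
It is linked across 2 clause boundaries (that → Ø).
It functions as the subject of "asked", so the gap sits immediately after word 9 ("insisted").
Base order: Every editor claimed that Sam insisted that the clerk asked if every coach examined the map.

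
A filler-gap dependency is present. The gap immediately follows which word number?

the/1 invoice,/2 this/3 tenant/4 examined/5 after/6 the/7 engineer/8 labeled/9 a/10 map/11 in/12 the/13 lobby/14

5

The displaced element is "the invoice" (word 2).
It functions as the direct object of "examined", so the gap sits immediately after word 5 ("examined").
Base order: This tenant examined the invoice after the engineer labeled a map in the lobby.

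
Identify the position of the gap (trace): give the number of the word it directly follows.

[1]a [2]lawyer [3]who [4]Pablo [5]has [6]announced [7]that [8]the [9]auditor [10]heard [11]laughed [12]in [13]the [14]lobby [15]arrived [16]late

The displaced element is "a lawyer" (word 2).
It is linked across 2 clause boundaries (that → Ø).
It functions as the subject of "laughed", so the gap sits immediately after word 10 ("heard").
Base order: Pablo has announced that the auditor heard a lawyer laughed in the lobby.

10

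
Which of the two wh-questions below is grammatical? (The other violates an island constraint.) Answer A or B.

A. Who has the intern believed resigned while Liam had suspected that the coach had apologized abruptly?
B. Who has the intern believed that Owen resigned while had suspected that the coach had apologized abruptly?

In B, the wh-phrase is extracted from inside an adjunct island (introduced by "while"), which blocks movement.
In A, the extraction path crosses only that-complement boundaries, which are transparent.
So A is grammatical.

A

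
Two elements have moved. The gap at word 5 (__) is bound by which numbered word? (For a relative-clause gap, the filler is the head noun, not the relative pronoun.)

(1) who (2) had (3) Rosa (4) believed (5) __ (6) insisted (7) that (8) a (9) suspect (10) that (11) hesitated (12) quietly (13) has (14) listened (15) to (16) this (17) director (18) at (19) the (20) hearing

1

The marked gap is the subject of "insisted".
Its filler is the fronted wh-phrase "who", at word 1.
(The other dependency links word 9 to a gap after word 10.)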